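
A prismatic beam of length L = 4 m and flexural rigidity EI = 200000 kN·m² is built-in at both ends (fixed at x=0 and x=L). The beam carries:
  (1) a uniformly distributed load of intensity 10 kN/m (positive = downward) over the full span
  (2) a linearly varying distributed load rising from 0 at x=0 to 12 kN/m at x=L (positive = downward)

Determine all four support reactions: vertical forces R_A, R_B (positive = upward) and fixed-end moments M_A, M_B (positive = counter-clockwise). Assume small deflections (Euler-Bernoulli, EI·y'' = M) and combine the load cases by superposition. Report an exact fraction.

Load 1 — uniform load w=10 kN/m over full span:
  R_A = wL/2 = 10·4/2 = 20 kN
  M_A = wL²/12 = 10·4²/12 = 40/3 kN·m
  R_B = wL/2 = 10·4/2 = 20 kN
  M_B = -wL²/12 = -10·4²/12 = -40/3 kN·m
Load 2 — triangular load w₀=12 kN/m (0→w₀ over full span):
  R_A = 3w₀L/20 = 3·12·4/20 = 36/5 kN
  M_A = w₀L²/30 = 12·4²/30 = 32/5 kN·m
  R_B = 7w₀L/20 = 7·12·4/20 = 84/5 kN
  M_B = -w₀L²/20 = -12·4²/20 = -48/5 kN·m
Superposition: R_A = 136/5 kN, M_A = 296/15 kN·m, R_B = 184/5 kN, M_B = -344/15 kN·m

R_A = 136/5 kN, M_A = 296/15 kN·m, R_B = 184/5 kN, M_B = -344/15 kN·m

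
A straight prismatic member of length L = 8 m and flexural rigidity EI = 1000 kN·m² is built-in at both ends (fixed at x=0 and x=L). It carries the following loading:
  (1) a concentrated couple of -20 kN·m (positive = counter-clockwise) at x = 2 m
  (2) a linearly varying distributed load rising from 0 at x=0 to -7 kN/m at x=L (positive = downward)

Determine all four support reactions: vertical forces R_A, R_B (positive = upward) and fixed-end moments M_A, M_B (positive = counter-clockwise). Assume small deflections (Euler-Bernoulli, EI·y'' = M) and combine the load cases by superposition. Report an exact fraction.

Load 1 — applied couple M₀=-20 kN·m at a=2 m (b=L-a=6):
  R_A = 6M₀ab/L³ = 6·(-20)·2·6/8³ = -45/16 kN
  M_A = M₀b(2a-b)/L² = (-20)·6·(2·2-6)/8² = 15/4 kN·m
  R_B = -6M₀ab/L³ = -6·(-20)·2·6/8³ = 45/16 kN
  M_B = M₀a(2b-a)/L² = (-20)·2·(2·6-2)/8² = -25/4 kN·m
Load 2 — triangular load w₀=-7 kN/m (0→w₀ over full span):
  R_A = 3w₀L/20 = 3·(-7)·8/20 = -42/5 kN
  M_A = w₀L²/30 = (-7)·8²/30 = -224/15 kN·m
  R_B = 7w₀L/20 = 7·(-7)·8/20 = -98/5 kN
  M_B = -w₀L²/20 = -(-7)·8²/20 = 112/5 kN·m
Superposition: R_A = -897/80 kN, M_A = -671/60 kN·m, R_B = -1343/80 kN, M_B = 323/20 kN·m

R_A = -897/80 kN, M_A = -671/60 kN·m, R_B = -1343/80 kN, M_B = 323/20 kN·m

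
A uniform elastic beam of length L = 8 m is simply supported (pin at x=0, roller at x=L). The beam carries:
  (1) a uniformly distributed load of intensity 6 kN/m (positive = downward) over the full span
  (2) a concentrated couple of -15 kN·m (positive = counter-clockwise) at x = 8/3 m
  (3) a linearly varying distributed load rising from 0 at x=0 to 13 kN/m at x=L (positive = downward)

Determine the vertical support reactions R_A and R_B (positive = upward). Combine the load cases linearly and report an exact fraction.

Load 1 — uniform load w=6 kN/m over full span:
  R_A = wL/2 = 6·8/2 = 24 kN
  R_B = wL/2 = 6·8/2 = 24 kN
Load 2 — applied couple M₀=-15 kN·m at a=8/3 m (b=L-a=16/3):
  R_A = M₀/L = (-15)/8 = -15/8 kN
  R_B = -M₀/L = -(-15)/8 = 15/8 kN
Load 3 — triangular load w₀=13 kN/m (0→w₀ over full span):
  R_A = w₀L/6 = 13·8/6 = 52/3 kN
  R_B = w₀L/3 = 13·8/3 = 104/3 kN
Superposition: R_A = 947/24 kN, R_B = 1453/24 kN

R_A = 947/24 kN, R_B = 1453/24 kN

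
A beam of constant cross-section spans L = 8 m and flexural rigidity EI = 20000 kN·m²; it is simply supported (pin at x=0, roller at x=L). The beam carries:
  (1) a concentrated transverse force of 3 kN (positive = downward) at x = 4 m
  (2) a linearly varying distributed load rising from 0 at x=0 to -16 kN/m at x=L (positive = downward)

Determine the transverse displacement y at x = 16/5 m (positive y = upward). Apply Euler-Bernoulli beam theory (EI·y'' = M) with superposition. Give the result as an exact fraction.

Load 1 — point force P=3 kN at a=4 m (b=L-a=4):
  y_1 = -Pbx(L²-b²-x²)/(6LEI)  [x≤a] = -3·4·(16/5)·(8²-4²-(16/5)²)/(6·8·20000) = -118/78125 m
Load 2 — triangular load w₀=-16 kN/m (0→w₀ over full span):
  y_2 = -w₀x(7L⁴-10L²x²+3x⁴)/(360LEI) = -(-16)·(16/5)·(7·8⁴-10·8²·(16/5)²+3·(16/5)⁴)/(360·8·20000) = 584192/29296875 m
Superposition: y = Σ y_i = 539942/29296875 m ≈ 0.018430 m

y(16/5) = 539942/29296875 m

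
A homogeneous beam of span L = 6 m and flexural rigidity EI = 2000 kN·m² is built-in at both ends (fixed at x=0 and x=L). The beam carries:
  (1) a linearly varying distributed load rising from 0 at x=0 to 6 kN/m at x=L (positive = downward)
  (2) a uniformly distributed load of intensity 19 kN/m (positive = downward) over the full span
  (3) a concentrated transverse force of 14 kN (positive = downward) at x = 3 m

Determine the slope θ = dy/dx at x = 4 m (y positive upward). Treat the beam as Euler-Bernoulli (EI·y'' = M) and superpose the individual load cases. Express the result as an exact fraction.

θ(4) = 541/30000 rad

Load 1 — triangular load w₀=6 kN/m (0→w₀ over full span):
  θ_1 = -w₀(2x(L-x)(L-2x)(x+2L)+x²(L-x)²)/(120LEI) = -6·(2·4·(6-4)·(6-2·4)·(4+2·6)+4²·(6-4)²)/(120·6·2000) = 7/3750 rad
Load 2 — uniform load w=19 kN/m over full span:
  θ_2 = -wx(L-x)(L-2x)/(12EI) = -19·4·(6-4)·(6-2·4)/(12·2000) = 19/1500 rad
Load 3 — point force P=14 kN at a=3 m (b=L-a=3):
  θ_3 = Pa²(L-x)(2bL-(3b+a)(L-x))/(2L³EI)  [x>a] = 14·3²·(6-4)·(2·3·6-(3·3+3)·(6-4))/(2·6³·2000) = 7/2000 rad
Superposition: θ = Σ θ_i = 541/30000 rad ≈ 0.018033 rad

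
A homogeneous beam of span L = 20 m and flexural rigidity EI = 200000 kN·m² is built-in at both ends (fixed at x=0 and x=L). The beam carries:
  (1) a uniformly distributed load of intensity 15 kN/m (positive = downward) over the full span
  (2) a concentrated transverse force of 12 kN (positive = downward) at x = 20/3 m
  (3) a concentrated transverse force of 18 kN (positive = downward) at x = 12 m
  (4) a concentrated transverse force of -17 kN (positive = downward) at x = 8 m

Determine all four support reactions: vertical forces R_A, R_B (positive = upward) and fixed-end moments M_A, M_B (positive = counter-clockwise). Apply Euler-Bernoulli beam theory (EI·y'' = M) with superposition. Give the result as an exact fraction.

R_A = 34697/225 kN, M_A = 23452/45 kN·m, R_B = 35728/225 kN, M_B = -24164/45 kN·m

Load 1 — uniform load w=15 kN/m over full span:
  R_A = wL/2 = 15·20/2 = 150 kN
  M_A = wL²/12 = 15·20²/12 = 500 kN·m
  R_B = wL/2 = 15·20/2 = 150 kN
  M_B = -wL²/12 = -15·20²/12 = -500 kN·m
Load 2 — point force P=12 kN at a=20/3 m (b=L-a=40/3):
  R_A = Pb²(3a+b)/L³ = 12·(40/3)²·(3·(20/3)+(40/3))/20³ = 80/9 kN
  M_A = Pab²/L² = 12·(20/3)·(40/3)²/20² = 320/9 kN·m
  R_B = Pa²(a+3b)/L³ = 12·(20/3)²·((20/3)+3·(40/3))/20³ = 28/9 kN
  M_B = -Pa²b/L² = -12·(20/3)²·(40/3)/20² = -160/9 kN·m
Load 3 — point force P=18 kN at a=12 m (b=L-a=8):
  R_A = Pb²(3a+b)/L³ = 18·8²·(3·12+8)/20³ = 792/125 kN
  M_A = Pab²/L² = 18·12·8²/20² = 864/25 kN·m
  R_B = Pa²(a+3b)/L³ = 18·12²·(12+3·8)/20³ = 1458/125 kN
  M_B = -Pa²b/L² = -18·12²·8/20² = -1296/25 kN·m
Load 4 — point force P=-17 kN at a=8 m (b=L-a=12):
  R_A = Pb²(3a+b)/L³ = (-17)·12²·(3·8+12)/20³ = -1377/125 kN
  M_A = Pab²/L² = (-17)·8·12²/20² = -1224/25 kN·m
  R_B = Pa²(a+3b)/L³ = (-17)·8²·(8+3·12)/20³ = -748/125 kN
  M_B = -Pa²b/L² = -(-17)·8²·12/20² = 816/25 kN·m
Superposition: R_A = 34697/225 kN, M_A = 23452/45 kN·m, R_B = 35728/225 kN, M_B = -24164/45 kN·m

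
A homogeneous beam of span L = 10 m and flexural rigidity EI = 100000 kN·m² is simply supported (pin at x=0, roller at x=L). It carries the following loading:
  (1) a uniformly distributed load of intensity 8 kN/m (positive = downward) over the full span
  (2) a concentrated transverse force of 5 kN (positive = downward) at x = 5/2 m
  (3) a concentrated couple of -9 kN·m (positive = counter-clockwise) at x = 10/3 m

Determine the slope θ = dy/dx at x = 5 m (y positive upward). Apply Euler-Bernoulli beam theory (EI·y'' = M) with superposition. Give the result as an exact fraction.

Load 1 — uniform load w=8 kN/m over full span:
  θ_1 = -w(L³-6Lx²+4x³)/(24EI) = -8·(10³-6·10·5²+4·5³)/(24·100000) = 0 rad
Load 2 — point force P=5 kN at a=5/2 m (b=L-a=15/2):
  θ_2 = -Pa(2L²-6Lx+3x²+a²)/(6LEI)  [x>a] = -5·(5/2)·(2·10²-6·10·5+3·5²+(5/2)²)/(6·10·100000) = 1/25600 rad
Load 3 — applied couple M₀=-9 kN·m at a=10/3 m (b=L-a=20/3):
  θ_3 = (M₀x²/(2L)-M₀(x-a)+C₁)/EI  [x>a] with C₁=M₀(3b²-L²)/(6L)=-5 = ((-9)·5²/(2·10)-(-9)·(5-(10/3))+(-5))/100000 = -1/80000 rad
Superposition: θ = Σ θ_i = 17/640000 rad ≈ 0.000027 rad

θ(5) = 17/640000 rad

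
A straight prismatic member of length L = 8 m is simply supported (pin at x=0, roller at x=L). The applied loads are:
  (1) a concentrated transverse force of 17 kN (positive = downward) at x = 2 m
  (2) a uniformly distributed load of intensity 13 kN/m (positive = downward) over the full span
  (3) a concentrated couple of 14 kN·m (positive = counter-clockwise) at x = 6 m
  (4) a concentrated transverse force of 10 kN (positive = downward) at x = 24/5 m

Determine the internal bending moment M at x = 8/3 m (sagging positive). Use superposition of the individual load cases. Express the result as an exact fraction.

M(8/3) = 1174/9 kN·m

Load 1 — point force P=17 kN at a=2 m (b=L-a=6):
  M_1 = Pa(L-x)/L  [x>a] = 17·2·(8-(8/3))/8 = 68/3 kN·m
Load 2 — uniform load w=13 kN/m over full span:
  M_2 = wx(L-x)/2 = 13·(8/3)·(8-(8/3))/2 = 832/9 kN·m
Load 3 — applied couple M₀=14 kN·m at a=6 m (b=L-a=2):
  M_3 = M₀x/L  [x≤a] = 14·(8/3)/8 = 14/3 kN·m
Load 4 — point force P=10 kN at a=24/5 m (b=L-a=16/5):
  M_4 = Pbx/L  [x≤a] = 10·(16/5)·(8/3)/8 = 32/3 kN·m
Superposition: M = Σ M_i = 1174/9 kN·m ≈ 130.444444 kN·m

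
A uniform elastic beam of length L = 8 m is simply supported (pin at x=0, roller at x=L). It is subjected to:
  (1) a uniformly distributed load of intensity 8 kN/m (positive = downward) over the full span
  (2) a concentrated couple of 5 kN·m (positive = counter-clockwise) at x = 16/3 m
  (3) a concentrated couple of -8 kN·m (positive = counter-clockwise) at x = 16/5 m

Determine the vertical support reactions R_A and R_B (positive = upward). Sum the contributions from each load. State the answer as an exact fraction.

R_A = 253/8 kN, R_B = 259/8 kN

Load 1 — uniform load w=8 kN/m over full span:
  R_A = wL/2 = 8·8/2 = 32 kN
  R_B = wL/2 = 8·8/2 = 32 kN
Load 2 — applied couple M₀=5 kN·m at a=16/3 m (b=L-a=8/3):
  R_A = M₀/L = 5/8 kN
  R_B = -M₀/L = -5/8 kN
Load 3 — applied couple M₀=-8 kN·m at a=16/5 m (b=L-a=24/5):
  R_A = M₀/L = (-8)/8 = -1 kN
  R_B = -M₀/L = -(-8)/8 = 1 kN
Superposition: R_A = 253/8 kN, R_B = 259/8 kN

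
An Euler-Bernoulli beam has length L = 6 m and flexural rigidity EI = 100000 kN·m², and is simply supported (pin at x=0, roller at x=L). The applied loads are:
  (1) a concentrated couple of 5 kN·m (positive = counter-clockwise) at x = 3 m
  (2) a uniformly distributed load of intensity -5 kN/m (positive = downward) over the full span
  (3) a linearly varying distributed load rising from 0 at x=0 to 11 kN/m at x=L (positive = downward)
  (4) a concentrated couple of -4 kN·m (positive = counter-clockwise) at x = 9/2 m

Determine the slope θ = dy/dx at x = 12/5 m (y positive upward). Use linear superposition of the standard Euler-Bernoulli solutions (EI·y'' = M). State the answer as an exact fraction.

θ(12/5) = -49/3906250 rad

Load 1 — applied couple M₀=5 kN·m at a=3 m (b=L-a=3):
  θ_1 = (M₀x²/(2L)+C₁)/EI  [x≤a] with C₁=M₀(3b²-L²)/(6L)=-5/4 = (5·(12/5)²/(2·6)+(-5/4))/100000 = 23/2000000 rad
Load 2 — uniform load w=-5 kN/m over full span:
  θ_2 = -w(L³-6Lx²+4x³)/(24EI) = -(-5)·(6³-6·6·(12/5)²+4·(12/5)³)/(24·100000) = 333/2500000 rad
Load 3 — triangular load w₀=11 kN/m (0→w₀ over full span):
  θ_3 = -w₀(7L⁴-30L²x²+15x⁴)/(360LEI) = -11·(7·6⁴-30·6²·(12/5)²+15·(12/5)⁴)/(360·6·100000) = -10659/62500000 rad
Load 4 — applied couple M₀=-4 kN·m at a=9/2 m (b=L-a=3/2):
  θ_4 = (M₀x²/(2L)+C₁)/EI  [x≤a] with C₁=M₀(3b²-L²)/(6L)=13/4 = ((-4)·(12/5)²/(2·6)+(13/4))/100000 = 133/10000000 rad
Superposition: θ = Σ θ_i = -49/3906250 rad ≈ -0.000013 rad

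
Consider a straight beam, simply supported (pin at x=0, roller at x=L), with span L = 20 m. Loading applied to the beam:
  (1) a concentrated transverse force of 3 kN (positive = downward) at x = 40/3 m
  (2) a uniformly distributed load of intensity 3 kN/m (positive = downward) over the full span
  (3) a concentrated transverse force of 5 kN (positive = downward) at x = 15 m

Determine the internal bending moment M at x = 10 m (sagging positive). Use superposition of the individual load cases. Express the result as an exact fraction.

M(10) = 345/2 kN·m

Load 1 — point force P=3 kN at a=40/3 m (b=L-a=20/3):
  M_1 = Pbx/L  [x≤a] = 3·(20/3)·10/20 = 10 kN·m
Load 2 — uniform load w=3 kN/m over full span:
  M_2 = wx(L-x)/2 = 3·10·(20-10)/2 = 150 kN·m
Load 3 — point force P=5 kN at a=15 m (b=L-a=5):
  M_3 = Pbx/L  [x≤a] = 5·5·10/20 = 25/2 kN·m
Superposition: M = Σ M_i = 345/2 kN·m ≈ 172.500000 kN·m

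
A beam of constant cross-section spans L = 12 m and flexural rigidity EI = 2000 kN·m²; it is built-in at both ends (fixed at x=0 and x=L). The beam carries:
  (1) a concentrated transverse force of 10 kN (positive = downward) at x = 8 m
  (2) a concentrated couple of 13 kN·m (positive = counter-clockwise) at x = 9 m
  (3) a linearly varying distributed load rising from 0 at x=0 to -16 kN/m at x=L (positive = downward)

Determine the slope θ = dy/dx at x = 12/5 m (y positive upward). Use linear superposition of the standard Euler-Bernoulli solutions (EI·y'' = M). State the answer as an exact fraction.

Load 1 — point force P=10 kN at a=8 m (b=L-a=4):
  θ_1 = -Pb²x(2aL-(3a+b)x)/(2L³EI)  [x≤a] = -10·4²·(12/5)·(2·8·12-(3·8+4)·(12/5))/(2·12³·2000) = -13/1875 rad
Load 2 — applied couple M₀=13 kN·m at a=9 m (b=L-a=3):
  θ_2 = (R_Ax²/2 - M_Ax)/EI  [x≤a] with R_A=39/32, M_A=65/16 = ((39/32)·(12/5)²/2 - (65/16)·(12/5))/2000 = -39/12500 rad
Load 3 — triangular load w₀=-16 kN/m (0→w₀ over full span):
  θ_3 = -w₀(2x(L-x)(L-2x)(x+2L)+x²(L-x)²)/(120LEI) = -(-16)·(2·(12/5)·(12-(12/5))·(12-2·(12/5))·((12/5)+2·12)+(12/5)²·(12-(12/5))²)/(120·12·2000) = 4032/78125 rad
Superposition: θ = Σ θ_i = 38959/937500 rad ≈ 0.041556 rad

θ(12/5) = 38959/937500 rad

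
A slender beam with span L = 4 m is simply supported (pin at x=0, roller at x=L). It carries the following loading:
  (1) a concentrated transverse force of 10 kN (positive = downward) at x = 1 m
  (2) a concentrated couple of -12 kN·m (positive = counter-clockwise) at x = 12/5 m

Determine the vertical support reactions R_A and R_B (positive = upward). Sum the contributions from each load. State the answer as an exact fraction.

R_A = 9/2 kN, R_B = 11/2 kN

Load 1 — point force P=10 kN at a=1 m (b=L-a=3):
  R_A = Pb/L = 10·3/4 = 15/2 kN
  R_B = Pa/L = 10·1/4 = 5/2 kN
Load 2 — applied couple M₀=-12 kN·m at a=12/5 m (b=L-a=8/5):
  R_A = M₀/L = (-12)/4 = -3 kN
  R_B = -M₀/L = -(-12)/4 = 3 kN
Superposition: R_A = 9/2 kN, R_B = 11/2 kN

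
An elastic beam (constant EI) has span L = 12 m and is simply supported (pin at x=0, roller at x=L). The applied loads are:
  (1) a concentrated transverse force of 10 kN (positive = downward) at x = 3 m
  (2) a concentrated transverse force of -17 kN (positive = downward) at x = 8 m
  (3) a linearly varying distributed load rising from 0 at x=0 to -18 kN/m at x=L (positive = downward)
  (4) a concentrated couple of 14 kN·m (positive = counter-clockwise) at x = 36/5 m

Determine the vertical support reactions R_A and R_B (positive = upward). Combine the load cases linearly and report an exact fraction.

Load 1 — point force P=10 kN at a=3 m (b=L-a=9):
  R_A = Pb/L = 10·9/12 = 15/2 kN
  R_B = Pa/L = 10·3/12 = 5/2 kN
Load 2 — point force P=-17 kN at a=8 m (b=L-a=4):
  R_A = Pb/L = (-17)·4/12 = -17/3 kN
  R_B = Pa/L = (-17)·8/12 = -34/3 kN
Load 3 — triangular load w₀=-18 kN/m (0→w₀ over full span):
  R_A = w₀L/6 = (-18)·12/6 = -36 kN
  R_B = w₀L/3 = (-18)·12/3 = -72 kN
Load 4 — applied couple M₀=14 kN·m at a=36/5 m (b=L-a=24/5):
  R_A = M₀/L = 14/12 = 7/6 kN
  R_B = -M₀/L = -14/12 = -7/6 kN
Superposition: R_A = -33 kN, R_B = -82 kN

R_A = -33 kN, R_B = -82 kN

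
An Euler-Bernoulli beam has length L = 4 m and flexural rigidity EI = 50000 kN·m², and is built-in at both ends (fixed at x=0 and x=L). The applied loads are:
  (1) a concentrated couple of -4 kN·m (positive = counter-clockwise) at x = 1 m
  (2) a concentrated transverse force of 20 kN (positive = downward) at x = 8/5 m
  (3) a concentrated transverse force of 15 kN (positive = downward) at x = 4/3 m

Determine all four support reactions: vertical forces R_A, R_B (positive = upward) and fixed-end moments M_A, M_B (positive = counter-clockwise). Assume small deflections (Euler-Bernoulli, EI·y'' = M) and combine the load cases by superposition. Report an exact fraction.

Load 1 — applied couple M₀=-4 kN·m at a=1 m (b=L-a=3):
  R_A = 6M₀ab/L³ = 6·(-4)·1·3/4³ = -9/8 kN
  M_A = M₀b(2a-b)/L² = (-4)·3·(2·1-3)/4² = 3/4 kN·m
  R_B = -6M₀ab/L³ = -6·(-4)·1·3/4³ = 9/8 kN
  M_B = M₀a(2b-a)/L² = (-4)·1·(2·3-1)/4² = -5/4 kN·m
Load 2 — point force P=20 kN at a=8/5 m (b=L-a=12/5):
  R_A = Pb²(3a+b)/L³ = 20·(12/5)²·(3·(8/5)+(12/5))/4³ = 324/25 kN
  M_A = Pab²/L² = 20·(8/5)·(12/5)²/4² = 288/25 kN·m
  R_B = Pa²(a+3b)/L³ = 20·(8/5)²·((8/5)+3·(12/5))/4³ = 176/25 kN
  M_B = -Pa²b/L² = -20·(8/5)²·(12/5)/4² = -192/25 kN·m
Load 3 — point force P=15 kN at a=4/3 m (b=L-a=8/3):
  R_A = Pb²(3a+b)/L³ = 15·(8/3)²·(3·(4/3)+(8/3))/4³ = 100/9 kN
  M_A = Pab²/L² = 15·(4/3)·(8/3)²/4² = 80/9 kN·m
  R_B = Pa²(a+3b)/L³ = 15·(4/3)²·((4/3)+3·(8/3))/4³ = 35/9 kN
  M_B = -Pa²b/L² = -15·(4/3)²·(8/3)/4² = -40/9 kN·m
Superposition: R_A = 41303/1800 kN, M_A = 19043/900 kN·m, R_B = 21697/1800 kN, M_B = -12037/900 kN·m

R_A = 41303/1800 kN, M_A = 19043/900 kN·m, R_B = 21697/1800 kN, M_B = -12037/900 kN·m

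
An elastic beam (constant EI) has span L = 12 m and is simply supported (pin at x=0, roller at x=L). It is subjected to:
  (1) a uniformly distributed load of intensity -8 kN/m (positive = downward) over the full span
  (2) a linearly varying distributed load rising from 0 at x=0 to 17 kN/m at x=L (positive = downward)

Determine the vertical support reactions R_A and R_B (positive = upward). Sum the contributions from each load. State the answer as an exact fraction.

R_A = -14 kN, R_B = 20 kN

Load 1 — uniform load w=-8 kN/m over full span:
  R_A = wL/2 = (-8)·12/2 = -48 kN
  R_B = wL/2 = (-8)·12/2 = -48 kN
Load 2 — triangular load w₀=17 kN/m (0→w₀ over full span):
  R_A = w₀L/6 = 17·12/6 = 34 kN
  R_B = w₀L/3 = 17·12/3 = 68 kN
Superposition: R_A = -14 kN, R_B = 20 kN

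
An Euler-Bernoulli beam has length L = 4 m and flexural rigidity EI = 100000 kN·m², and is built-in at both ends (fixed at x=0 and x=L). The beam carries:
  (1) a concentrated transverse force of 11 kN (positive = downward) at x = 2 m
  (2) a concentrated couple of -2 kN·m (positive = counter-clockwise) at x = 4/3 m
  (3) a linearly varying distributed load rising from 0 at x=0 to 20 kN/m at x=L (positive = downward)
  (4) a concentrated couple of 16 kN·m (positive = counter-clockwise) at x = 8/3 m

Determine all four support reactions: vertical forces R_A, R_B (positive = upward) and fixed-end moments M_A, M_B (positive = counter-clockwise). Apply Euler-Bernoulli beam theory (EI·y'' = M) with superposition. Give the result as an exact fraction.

Load 1 — point force P=11 kN at a=2 m (b=L-a=2):
  R_A = Pb²(3a+b)/L³ = 11·2²·(3·2+2)/4³ = 11/2 kN
  M_A = Pab²/L² = 11·2·2²/4² = 11/2 kN·m
  R_B = Pa²(a+3b)/L³ = 11·2²·(2+3·2)/4³ = 11/2 kN
  M_B = -Pa²b/L² = -11·2²·2/4² = -11/2 kN·m
Load 2 — applied couple M₀=-2 kN·m at a=4/3 m (b=L-a=8/3):
  R_A = 6M₀ab/L³ = 6·(-2)·(4/3)·(8/3)/4³ = -2/3 kN
  M_A = M₀b(2a-b)/L² = (-2)·(8/3)·(2·(4/3)-(8/3))/4² = 0 kN·m
  R_B = -6M₀ab/L³ = -6·(-2)·(4/3)·(8/3)/4³ = 2/3 kN
  M_B = M₀a(2b-a)/L² = (-2)·(4/3)·(2·(8/3)-(4/3))/4² = -2/3 kN·m
Load 3 — triangular load w₀=20 kN/m (0→w₀ over full span):
  R_A = 3w₀L/20 = 3·20·4/20 = 12 kN
  M_A = w₀L²/30 = 20·4²/30 = 32/3 kN·m
  R_B = 7w₀L/20 = 7·20·4/20 = 28 kN
  M_B = -w₀L²/20 = -20·4²/20 = -16 kN·m
Load 4 — applied couple M₀=16 kN·m at a=8/3 m (b=L-a=4/3):
  R_A = 6M₀ab/L³ = 6·16·(8/3)·(4/3)/4³ = 16/3 kN
  M_A = M₀b(2a-b)/L² = 16·(4/3)·(2·(8/3)-(4/3))/4² = 16/3 kN·m
  R_B = -6M₀ab/L³ = -6·16·(8/3)·(4/3)/4³ = -16/3 kN
  M_B = M₀a(2b-a)/L² = 16·(8/3)·(2·(4/3)-(8/3))/4² = 0 kN·m
Superposition: R_A = 133/6 kN, M_A = 43/2 kN·m, R_B = 173/6 kN, M_B = -133/6 kN·m

R_A = 133/6 kN, M_A = 43/2 kN·m, R_B = 173/6 kN, M_B = -133/6 kN·m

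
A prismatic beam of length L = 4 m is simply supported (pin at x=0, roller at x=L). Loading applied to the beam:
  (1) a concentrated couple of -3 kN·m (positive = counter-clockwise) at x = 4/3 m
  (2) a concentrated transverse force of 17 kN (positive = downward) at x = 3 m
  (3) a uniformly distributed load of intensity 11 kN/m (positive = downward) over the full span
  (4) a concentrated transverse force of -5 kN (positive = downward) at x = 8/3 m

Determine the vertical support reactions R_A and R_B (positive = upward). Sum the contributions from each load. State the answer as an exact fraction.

R_A = 143/6 kN, R_B = 193/6 kN

Load 1 — applied couple M₀=-3 kN·m at a=4/3 m (b=L-a=8/3):
  R_A = M₀/L = (-3)/4 = -3/4 kN
  R_B = -M₀/L = -(-3)/4 = 3/4 kN
Load 2 — point force P=17 kN at a=3 m (b=L-a=1):
  R_A = Pb/L = 17·1/4 = 17/4 kN
  R_B = Pa/L = 17·3/4 = 51/4 kN
Load 3 — uniform load w=11 kN/m over full span:
  R_A = wL/2 = 11·4/2 = 22 kN
  R_B = wL/2 = 11·4/2 = 22 kN
Load 4 — point force P=-5 kN at a=8/3 m (b=L-a=4/3):
  R_A = Pb/L = (-5)·(4/3)/4 = -5/3 kN
  R_B = Pa/L = (-5)·(8/3)/4 = -10/3 kN
Superposition: R_A = 143/6 kN, R_B = 193/6 kN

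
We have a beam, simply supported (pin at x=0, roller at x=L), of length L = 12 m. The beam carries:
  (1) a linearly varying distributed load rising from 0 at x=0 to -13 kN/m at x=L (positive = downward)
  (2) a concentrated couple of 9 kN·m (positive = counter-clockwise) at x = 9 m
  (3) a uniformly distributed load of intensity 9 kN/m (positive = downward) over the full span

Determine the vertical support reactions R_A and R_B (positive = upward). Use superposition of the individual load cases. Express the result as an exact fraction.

Load 1 — triangular load w₀=-13 kN/m (0→w₀ over full span):
  R_A = w₀L/6 = (-13)·12/6 = -26 kN
  R_B = w₀L/3 = (-13)·12/3 = -52 kN
Load 2 — applied couple M₀=9 kN·m at a=9 m (b=L-a=3):
  R_A = M₀/L = 9/12 = 3/4 kN
  R_B = -M₀/L = -9/12 = -3/4 kN
Load 3 — uniform load w=9 kN/m over full span:
  R_A = wL/2 = 9·12/2 = 54 kN
  R_B = wL/2 = 9·12/2 = 54 kN
Superposition: R_A = 115/4 kN, R_B = 5/4 kN

R_A = 115/4 kN, R_B = 5/4 kN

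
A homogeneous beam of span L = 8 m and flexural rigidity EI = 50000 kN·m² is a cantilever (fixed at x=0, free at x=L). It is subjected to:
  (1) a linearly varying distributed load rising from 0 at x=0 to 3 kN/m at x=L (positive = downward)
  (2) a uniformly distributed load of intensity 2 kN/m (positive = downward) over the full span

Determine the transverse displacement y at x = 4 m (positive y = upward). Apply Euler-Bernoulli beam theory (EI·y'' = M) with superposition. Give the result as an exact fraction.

Load 1 — triangular load w₀=3 kN/m (0→w₀ over full span):
  y_1 = (w₀Lx³/12-w₀L²x²/6-w₀x⁵/(120L))/EI = (3·8·4³/12-3·8²·4²/6-3·4⁵/(120·8))/50000 = -121/15625 m
Load 2 — uniform load w=2 kN/m over full span:
  y_2 = -wx²(x²-4Lx+6L²)/(24EI) = -2·4²·(4²-4·8·4+6·8²)/(24·50000) = -68/9375 m
Superposition: y = Σ y_i = -703/46875 m ≈ -0.014997 m

y(4) = -703/46875 m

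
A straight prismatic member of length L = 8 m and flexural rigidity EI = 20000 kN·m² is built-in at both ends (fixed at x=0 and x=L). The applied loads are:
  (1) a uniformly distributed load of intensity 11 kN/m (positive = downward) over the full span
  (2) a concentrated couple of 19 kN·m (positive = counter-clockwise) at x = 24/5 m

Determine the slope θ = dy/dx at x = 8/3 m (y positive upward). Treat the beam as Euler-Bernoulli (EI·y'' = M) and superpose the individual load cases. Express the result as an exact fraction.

θ(8/3) = -4913/2531250 rad

Load 1 — uniform load w=11 kN/m over full span:
  θ_1 = -wx(L-x)(L-2x)/(12EI) = -11·(8/3)·(8-(8/3))·(8-2·(8/3))/(12·20000) = -88/50625 rad
Load 2 — applied couple M₀=19 kN·m at a=24/5 m (b=L-a=16/5):
  θ_2 = (R_Ax²/2 - M_Ax)/EI  [x≤a] with R_A=171/50, M_A=152/25 = ((171/50)·(8/3)²/2 - (152/25)·(8/3))/20000 = -19/93750 rad
Superposition: θ = Σ θ_i = -4913/2531250 rad ≈ -0.001941 rad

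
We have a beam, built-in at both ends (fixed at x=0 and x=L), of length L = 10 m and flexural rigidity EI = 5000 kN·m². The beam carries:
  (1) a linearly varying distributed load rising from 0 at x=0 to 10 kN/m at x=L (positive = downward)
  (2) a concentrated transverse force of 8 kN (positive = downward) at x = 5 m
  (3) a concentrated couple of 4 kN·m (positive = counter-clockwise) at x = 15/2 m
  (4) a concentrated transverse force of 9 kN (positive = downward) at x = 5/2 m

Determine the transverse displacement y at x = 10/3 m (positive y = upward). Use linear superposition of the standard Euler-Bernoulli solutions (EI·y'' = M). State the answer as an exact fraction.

Load 1 — triangular load w₀=10 kN/m (0→w₀ over full span):
  y_1 = -w₀x²(L-x)²(x+2L)/(120LEI) = -10·(10/3)²·(10-(10/3))²·((10/3)+2·10)/(120·10·5000) = -14/729 m
Load 2 — point force P=8 kN at a=5 m (b=L-a=5):
  y_2 = -Pb²x²(3aL-(3a+b)x)/(6L³EI)  [x≤a] = -8·5²·(10/3)²·(3·5·10-(3·5+5)·(10/3))/(6·10³·5000) = -1/162 m
Load 3 — applied couple M₀=4 kN·m at a=15/2 m (b=L-a=5/2):
  y_3 = (R_Ax³/6 - M_Ax²/2)/EI  [x≤a] with R_A=9/20, M_A=5/4 = ((9/20)·(10/3)³/6 - (5/4)·(10/3)²/2)/5000 = -1/1200 m
Load 4 — point force P=9 kN at a=5/2 m (b=L-a=15/2):
  y_4 = -Pa²(L-x)²(3bL-(3b+a)(L-x))/(6L³EI)  [x>a] = -9·(5/2)²·(10-(10/3))²·(3·(15/2)·10-(3·(15/2)+(5/2))·(10-(10/3)))/(6·10³·5000) = -7/1440 m
Superposition: y = Σ y_i = -18121/583200 m ≈ -0.031072 m

y(10/3) = -18121/583200 m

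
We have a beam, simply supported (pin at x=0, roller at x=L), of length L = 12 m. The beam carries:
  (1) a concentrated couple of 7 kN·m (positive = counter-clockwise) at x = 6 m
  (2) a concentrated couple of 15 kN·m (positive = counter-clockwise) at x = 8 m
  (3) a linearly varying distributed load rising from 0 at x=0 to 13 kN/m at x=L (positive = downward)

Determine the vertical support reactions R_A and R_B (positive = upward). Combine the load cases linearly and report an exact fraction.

R_A = 167/6 kN, R_B = 301/6 kN

Load 1 — applied couple M₀=7 kN·m at a=6 m (b=L-a=6):
  R_A = M₀/L = 7/12 kN
  R_B = -M₀/L = -7/12 kN
Load 2 — applied couple M₀=15 kN·m at a=8 m (b=L-a=4):
  R_A = M₀/L = 15/12 = 5/4 kN
  R_B = -M₀/L = -15/12 = -5/4 kN
Load 3 — triangular load w₀=13 kN/m (0→w₀ over full span):
  R_A = w₀L/6 = 13·12/6 = 26 kN
  R_B = w₀L/3 = 13·12/3 = 52 kN
Superposition: R_A = 167/6 kN, R_B = 301/6 kN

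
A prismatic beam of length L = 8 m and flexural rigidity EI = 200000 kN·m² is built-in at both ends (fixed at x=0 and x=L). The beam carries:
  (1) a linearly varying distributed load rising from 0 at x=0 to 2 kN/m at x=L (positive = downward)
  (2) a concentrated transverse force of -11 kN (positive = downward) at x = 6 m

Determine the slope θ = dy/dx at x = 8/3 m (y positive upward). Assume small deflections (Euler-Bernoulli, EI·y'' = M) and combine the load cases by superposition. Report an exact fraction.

θ(8/3) = 461/60750000 rad

Load 1 — triangular load w₀=2 kN/m (0→w₀ over full span):
  θ_1 = -w₀(2x(L-x)(L-2x)(x+2L)+x²(L-x)²)/(120LEI) = -2·(2·(8/3)·(8-(8/3))·(8-2·(8/3))·((8/3)+2·8)+(8/3)²·(8-(8/3))²)/(120·8·200000) = -64/3796875 rad
Load 2 — point force P=-11 kN at a=6 m (b=L-a=2):
  θ_2 = -Pb²x(2aL-(3a+b)x)/(2L³EI)  [x≤a] = -(-11)·2²·(8/3)·(2·6·8-(3·6+2)·(8/3))/(2·8³·200000) = 11/450000 rad
Superposition: θ = Σ θ_i = 461/60750000 rad ≈ 0.000008 rad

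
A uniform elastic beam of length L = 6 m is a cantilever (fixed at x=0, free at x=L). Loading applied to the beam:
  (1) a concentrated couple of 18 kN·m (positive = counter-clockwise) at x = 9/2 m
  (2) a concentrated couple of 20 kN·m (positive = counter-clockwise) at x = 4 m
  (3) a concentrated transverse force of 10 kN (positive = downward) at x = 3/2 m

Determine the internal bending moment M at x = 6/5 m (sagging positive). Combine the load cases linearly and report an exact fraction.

Load 1 — applied couple M₀=18 kN·m at a=9/2 m (b=L-a=3/2):
  M_1 = M₀  [x≤a] = 18 = 18 kN·m
Load 2 — applied couple M₀=20 kN·m at a=4 m (b=L-a=2):
  M_2 = M₀  [x≤a] = 20 = 20 kN·m
Load 3 — point force P=10 kN at a=3/2 m (b=L-a=9/2):
  M_3 = -P(a-x)  [x≤a] = -10·((3/2)-(6/5)) = -3 kN·m
Superposition: M = Σ M_i = 35 kN·m ≈ 35.000000 kN·m

M(6/5) = 35 kN·m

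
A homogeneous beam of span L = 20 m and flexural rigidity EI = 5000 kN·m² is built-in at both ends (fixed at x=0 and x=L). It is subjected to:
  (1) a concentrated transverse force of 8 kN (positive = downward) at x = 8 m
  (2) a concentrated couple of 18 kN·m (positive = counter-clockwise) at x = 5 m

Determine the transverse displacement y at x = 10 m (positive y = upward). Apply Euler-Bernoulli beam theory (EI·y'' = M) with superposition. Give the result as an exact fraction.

Load 1 — point force P=8 kN at a=8 m (b=L-a=12):
  y_1 = -Pa²(L-x)²(3bL-(3b+a)(L-x))/(6L³EI)  [x>a] = -8·8²·(20-10)²·(3·12·20-(3·12+8)·(20-10))/(6·20³·5000) = -112/1875 m
Load 2 — applied couple M₀=18 kN·m at a=5 m (b=L-a=15):
  y_2 = (R_Ax³/6 - M_Ax²/2 - M₀(x-a)²/2)/EI  [x>a] with R_A=81/80, M_A=-27/8 = ((81/80)·10³/6 - (-27/8)·10²/2 - 18·(10-5)²/2)/5000 = 9/400 m
Superposition: y = Σ y_i = -1117/30000 m ≈ -0.037233 m

y(10) = -1117/30000 m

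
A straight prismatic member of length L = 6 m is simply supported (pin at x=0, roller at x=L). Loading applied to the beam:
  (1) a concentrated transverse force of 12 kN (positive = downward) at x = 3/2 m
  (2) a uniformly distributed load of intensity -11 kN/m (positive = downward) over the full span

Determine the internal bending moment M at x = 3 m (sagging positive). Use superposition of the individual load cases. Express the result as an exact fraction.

M(3) = -81/2 kN·m

Load 1 — point force P=12 kN at a=3/2 m (b=L-a=9/2):
  M_1 = Pa(L-x)/L  [x>a] = 12·(3/2)·(6-3)/6 = 9 kN·m
Load 2 — uniform load w=-11 kN/m over full span:
  M_2 = wx(L-x)/2 = (-11)·3·(6-3)/2 = -99/2 kN·m
Superposition: M = Σ M_i = -81/2 kN·m ≈ -40.500000 kN·m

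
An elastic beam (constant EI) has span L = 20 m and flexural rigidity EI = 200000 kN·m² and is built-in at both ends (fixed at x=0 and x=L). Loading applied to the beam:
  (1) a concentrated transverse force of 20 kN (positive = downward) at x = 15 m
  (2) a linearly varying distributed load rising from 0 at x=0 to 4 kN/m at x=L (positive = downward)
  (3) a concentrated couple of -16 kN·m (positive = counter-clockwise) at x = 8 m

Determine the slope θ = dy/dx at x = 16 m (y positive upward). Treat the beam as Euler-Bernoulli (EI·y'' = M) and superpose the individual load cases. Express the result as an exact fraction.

θ(16) = 44587/37500000 rad

Load 1 — point force P=20 kN at a=15 m (b=L-a=5):
  θ_1 = Pa²(L-x)(2bL-(3b+a)(L-x))/(2L³EI)  [x>a] = 20·15²·(20-16)·(2·5·20-(3·5+15)·(20-16))/(2·20³·200000) = 9/20000 rad
Load 2 — triangular load w₀=4 kN/m (0→w₀ over full span):
  θ_2 = -w₀(2x(L-x)(L-2x)(x+2L)+x²(L-x)²)/(120LEI) = -4·(2·16·(20-16)·(20-2·16)·(16+2·20)+16²·(20-16)²)/(120·20·200000) = 32/46875 rad
Load 3 — applied couple M₀=-16 kN·m at a=8 m (b=L-a=12):
  θ_3 = (R_Ax²/2 - M_Ax - M₀(x-a))/EI  [x>a] with R_A=-144/125, M_A=-48/25 = ((-144/125)·16²/2 - (-48/25)·16 - (-16)·(16-8))/200000 = 22/390625 rad
Superposition: θ = Σ θ_i = 44587/37500000 rad ≈ 0.001189 rad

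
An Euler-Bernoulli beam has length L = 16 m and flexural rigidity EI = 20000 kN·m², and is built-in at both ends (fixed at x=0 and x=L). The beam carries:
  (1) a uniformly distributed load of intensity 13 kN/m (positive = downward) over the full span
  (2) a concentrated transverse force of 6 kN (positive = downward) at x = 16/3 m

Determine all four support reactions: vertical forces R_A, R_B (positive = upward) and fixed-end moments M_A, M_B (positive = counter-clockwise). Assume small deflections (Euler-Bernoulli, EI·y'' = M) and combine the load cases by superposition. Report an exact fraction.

Load 1 — uniform load w=13 kN/m over full span:
  R_A = wL/2 = 13·16/2 = 104 kN
  M_A = wL²/12 = 13·16²/12 = 832/3 kN·m
  R_B = wL/2 = 13·16/2 = 104 kN
  M_B = -wL²/12 = -13·16²/12 = -832/3 kN·m
Load 2 — point force P=6 kN at a=16/3 m (b=L-a=32/3):
  R_A = Pb²(3a+b)/L³ = 6·(32/3)²·(3·(16/3)+(32/3))/16³ = 40/9 kN
  M_A = Pab²/L² = 6·(16/3)·(32/3)²/16² = 128/9 kN·m
  R_B = Pa²(a+3b)/L³ = 6·(16/3)²·((16/3)+3·(32/3))/16³ = 14/9 kN
  M_B = -Pa²b/L² = -6·(16/3)²·(32/3)/16² = -64/9 kN·m
Superposition: R_A = 976/9 kN, M_A = 2624/9 kN·m, R_B = 950/9 kN, M_B = -2560/9 kN·m

R_A = 976/9 kN, M_A = 2624/9 kN·m, R_B = 950/9 kN, M_B = -2560/9 kN·m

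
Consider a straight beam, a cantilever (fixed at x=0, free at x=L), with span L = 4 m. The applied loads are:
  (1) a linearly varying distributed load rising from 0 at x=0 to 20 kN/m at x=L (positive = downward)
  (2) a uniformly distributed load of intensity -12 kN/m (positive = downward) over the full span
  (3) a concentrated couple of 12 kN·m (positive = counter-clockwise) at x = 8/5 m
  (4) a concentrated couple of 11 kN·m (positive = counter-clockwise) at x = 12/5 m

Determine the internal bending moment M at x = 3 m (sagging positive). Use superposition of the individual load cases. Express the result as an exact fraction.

Load 1 — triangular load w₀=20 kN/m (0→w₀ over full span):
  M_1 = w₀Lx/2 - w₀L²/3 - w₀x³/(6L) = 20·4·3/2 - 20·4²/3 - 20·3³/(6·4) = -55/6 kN·m
Load 2 — uniform load w=-12 kN/m over full span:
  M_2 = -w(L-x)²/2 = -(-12)·(4-3)²/2 = 6 kN·m
Load 3 — applied couple M₀=12 kN·m at a=8/5 m (b=L-a=12/5):
  M_3 = 0  [x>a] = 0 kN·m
Load 4 — applied couple M₀=11 kN·m at a=12/5 m (b=L-a=8/5):
  M_4 = 0  [x>a] = 0 kN·m
Superposition: M = Σ M_i = -19/6 kN·m ≈ -3.166667 kN·m

M(3) = -19/6 kN·m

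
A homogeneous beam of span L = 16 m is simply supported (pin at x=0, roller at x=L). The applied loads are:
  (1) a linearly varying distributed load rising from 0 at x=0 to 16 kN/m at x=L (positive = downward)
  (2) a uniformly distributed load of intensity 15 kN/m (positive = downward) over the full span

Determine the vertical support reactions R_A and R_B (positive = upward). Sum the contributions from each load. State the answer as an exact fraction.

R_A = 488/3 kN, R_B = 616/3 kN

Load 1 — triangular load w₀=16 kN/m (0→w₀ over full span):
  R_A = w₀L/6 = 16·16/6 = 128/3 kN
  R_B = w₀L/3 = 16·16/3 = 256/3 kN
Load 2 — uniform load w=15 kN/m over full span:
  R_A = wL/2 = 15·16/2 = 120 kN
  R_B = wL/2 = 15·16/2 = 120 kN
Superposition: R_A = 488/3 kN, R_B = 616/3 kN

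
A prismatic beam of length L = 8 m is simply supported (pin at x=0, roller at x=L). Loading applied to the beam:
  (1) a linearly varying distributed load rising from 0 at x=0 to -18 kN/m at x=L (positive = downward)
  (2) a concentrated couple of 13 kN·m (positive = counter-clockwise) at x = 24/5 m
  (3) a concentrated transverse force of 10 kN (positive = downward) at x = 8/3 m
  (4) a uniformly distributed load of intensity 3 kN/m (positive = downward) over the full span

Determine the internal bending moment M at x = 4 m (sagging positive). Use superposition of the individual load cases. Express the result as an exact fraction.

M(4) = -169/6 kN·m

Load 1 — triangular load w₀=-18 kN/m (0→w₀ over full span):
  M_1 = w₀Lx/6 - w₀x³/(6L) = (-18)·8·4/6 - (-18)·4³/(6·8) = -72 kN·m
Load 2 — applied couple M₀=13 kN·m at a=24/5 m (b=L-a=16/5):
  M_2 = M₀x/L  [x≤a] = 13·4/8 = 13/2 kN·m
Load 3 — point force P=10 kN at a=8/3 m (b=L-a=16/3):
  M_3 = Pa(L-x)/L  [x>a] = 10·(8/3)·(8-4)/8 = 40/3 kN·m
Load 4 — uniform load w=3 kN/m over full span:
  M_4 = wx(L-x)/2 = 3·4·(8-4)/2 = 24 kN·m
Superposition: M = Σ M_i = -169/6 kN·m ≈ -28.166667 kN·m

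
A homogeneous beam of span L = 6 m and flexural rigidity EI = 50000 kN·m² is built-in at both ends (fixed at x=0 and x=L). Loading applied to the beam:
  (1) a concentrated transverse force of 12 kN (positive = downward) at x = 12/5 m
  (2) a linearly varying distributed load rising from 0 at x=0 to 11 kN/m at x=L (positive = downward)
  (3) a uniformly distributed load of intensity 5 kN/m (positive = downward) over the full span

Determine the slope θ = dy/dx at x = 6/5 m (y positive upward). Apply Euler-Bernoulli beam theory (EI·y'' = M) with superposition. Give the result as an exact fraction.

Load 1 — point force P=12 kN at a=12/5 m (b=L-a=18/5):
  θ_1 = -Pb²x(2aL-(3a+b)x)/(2L³EI)  [x≤a] = -12·(18/5)²·(6/5)·(2·(12/5)·6-(3·(12/5)+(18/5))·(6/5))/(2·6³·50000) = -2673/19531250 rad
Load 2 — triangular load w₀=11 kN/m (0→w₀ over full span):
  θ_2 = -w₀(2x(L-x)(L-2x)(x+2L)+x²(L-x)²)/(120LEI) = -11·(2·(6/5)·(6-(6/5))·(6-2·(6/5))·((6/5)+2·6)+(6/5)²·(6-(6/5))²)/(120·6·50000) = -693/3906250 rad
Load 3 — uniform load w=5 kN/m over full span:
  θ_3 = -wx(L-x)(L-2x)/(12EI) = -5·(6/5)·(6-(6/5))·(6-2·(6/5))/(12·50000) = -27/156250 rad
Superposition: θ = Σ θ_i = -9513/19531250 rad ≈ -0.000487 rad

θ(6/5) = -9513/19531250 rad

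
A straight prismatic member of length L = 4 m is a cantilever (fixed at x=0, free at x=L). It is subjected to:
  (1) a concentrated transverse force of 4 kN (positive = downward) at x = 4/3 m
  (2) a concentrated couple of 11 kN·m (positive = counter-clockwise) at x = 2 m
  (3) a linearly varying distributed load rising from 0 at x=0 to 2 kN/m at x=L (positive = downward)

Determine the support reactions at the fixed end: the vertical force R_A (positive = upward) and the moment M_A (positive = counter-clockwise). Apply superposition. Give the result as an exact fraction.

Load 1 — point force P=4 kN at a=4/3 m (b=L-a=8/3):
  R_A = P = 4 kN
  M_A = Pa = 4·(4/3) = 16/3 kN·m
Load 2 — applied couple M₀=11 kN·m at a=2 m (b=L-a=2):
  R_A = 0 kN
  M_A = -M₀ = -11 kN·m
Load 3 — triangular load w₀=2 kN/m (0→w₀ over full span):
  R_A = w₀L/2 = 2·4/2 = 4 kN
  M_A = w₀L²/3 = 2·4²/3 = 32/3 kN·m
Superposition: R_A = 8 kN, M_A = 5 kN·m

R_A = 8 kN, M_A = 5 kN·m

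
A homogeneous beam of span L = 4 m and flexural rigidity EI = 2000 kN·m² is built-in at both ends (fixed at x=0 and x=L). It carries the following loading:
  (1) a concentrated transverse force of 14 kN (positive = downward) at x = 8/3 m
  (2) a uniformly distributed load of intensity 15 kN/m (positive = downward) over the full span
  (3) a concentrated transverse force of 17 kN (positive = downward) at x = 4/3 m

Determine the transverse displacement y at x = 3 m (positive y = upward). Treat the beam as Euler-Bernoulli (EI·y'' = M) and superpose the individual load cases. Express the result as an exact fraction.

Load 1 — point force P=14 kN at a=8/3 m (b=L-a=4/3):
  y_1 = -Pa²(L-x)²(3bL-(3b+a)(L-x))/(6L³EI)  [x>a] = -14·(8/3)²·(4-3)²·(3·(4/3)·4-(3·(4/3)+(8/3))·(4-3))/(6·4³·2000) = -49/40500 m
Load 2 — uniform load w=15 kN/m over full span:
  y_2 = -wx²(L-x)²/(24EI) = -15·3²·(4-3)²/(24·2000) = -9/3200 m
Load 3 — point force P=17 kN at a=4/3 m (b=L-a=8/3):
  y_3 = -Pa²(L-x)²(3bL-(3b+a)(L-x))/(6L³EI)  [x>a] = -17·(4/3)²·(4-3)²·(3·(8/3)·4-(3·(8/3)+(4/3))·(4-3))/(6·4³·2000) = -289/324000 m
Superposition: y = Σ y_i = -2123/432000 m ≈ -0.004914 m

y(3) = -2123/432000 m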